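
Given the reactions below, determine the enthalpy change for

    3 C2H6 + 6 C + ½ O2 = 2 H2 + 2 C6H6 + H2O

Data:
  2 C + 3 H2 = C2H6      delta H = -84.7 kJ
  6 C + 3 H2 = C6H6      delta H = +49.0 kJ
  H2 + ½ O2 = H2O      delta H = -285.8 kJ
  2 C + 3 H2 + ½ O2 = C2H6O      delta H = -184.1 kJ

delta H = 66.3 kJ

equation 1 reversed and × 3 (reverse to put C2H6 on the reactant side; ×3 to match 3 C2H6 in the target): (-3)·(-84.7) = +254.1 kJ
equation 2 × 2 (scale by 2 for the 2 C6H6): (2)·(+49.0) = +98.0 kJ
equation 3 as written (H2O already on the product side): -285.8 kJ
equation 4: not needed (C2H6O appears nowhere else).
delta H = (-3)·(-84.7) + (2)·(+49.0) + (1)·(-285.8) = 66.3 kJ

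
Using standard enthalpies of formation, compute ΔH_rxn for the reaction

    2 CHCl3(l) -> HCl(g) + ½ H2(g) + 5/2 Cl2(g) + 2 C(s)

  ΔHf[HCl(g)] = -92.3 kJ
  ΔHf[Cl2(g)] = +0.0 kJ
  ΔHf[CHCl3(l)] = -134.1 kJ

Products: 1·(-92.3) + 1/2·(+0.0) + 5/2·(+0.0) + 2·(+0.0) = -92.3
Reactants: 2·(-134.1) = -268.2
ΔH_rxn = (-92.3) − (-268.2) = 175.9 kJ

ΔH_rxn = 175.9 kJ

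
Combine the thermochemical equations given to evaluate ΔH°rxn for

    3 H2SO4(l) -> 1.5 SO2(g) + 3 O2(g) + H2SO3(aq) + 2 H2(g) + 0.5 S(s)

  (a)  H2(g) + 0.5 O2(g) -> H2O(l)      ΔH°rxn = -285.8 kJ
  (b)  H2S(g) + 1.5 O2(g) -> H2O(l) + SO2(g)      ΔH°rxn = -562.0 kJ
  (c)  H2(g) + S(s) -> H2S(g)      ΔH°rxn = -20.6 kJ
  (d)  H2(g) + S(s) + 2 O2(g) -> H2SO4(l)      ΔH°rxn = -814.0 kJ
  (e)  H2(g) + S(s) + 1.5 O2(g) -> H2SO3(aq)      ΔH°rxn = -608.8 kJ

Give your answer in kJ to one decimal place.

(a) reversed and × 3/2: (-3/2)·(-285.8) = +428.7 kJ
(b) × 3/2 (scale by 3/2 for the 3/2 SO2(g)): (3/2)·(-562.0) = -843.0 kJ
(c) × 3/2: (3/2)·(-20.6) = -30.9 kJ
(d) reversed and × 3 (H2SO4(l) must end up as a reactant; ×3 to match 3 H2SO4(l) in the target): (-3)·(-814.0) = +2442.0 kJ
(e) as written (H2SO3(aq) already on the product side): -608.8 kJ
ΔH°rxn = (+428.7) + (-843.0) + (-30.9) + (+2442.0) + (-608.8) = 1388.0 kJ

ΔH°rxn = 1388.0 kJ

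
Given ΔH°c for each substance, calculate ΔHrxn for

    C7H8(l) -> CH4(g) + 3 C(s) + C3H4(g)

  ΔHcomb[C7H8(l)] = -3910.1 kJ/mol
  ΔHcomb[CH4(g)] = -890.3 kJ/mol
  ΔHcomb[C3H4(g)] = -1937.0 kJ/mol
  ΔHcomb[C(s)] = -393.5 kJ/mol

ΔHrxn = 97.7 kJ/mol

Using ΔH = Σ nΔHc°(reactants) − Σ nΔHc°(products):
= [1·(-3910.1)] − [1·(-890.3) + 3·(-393.5) + 1·(-1937.0)]
= 97.7 kJ/mol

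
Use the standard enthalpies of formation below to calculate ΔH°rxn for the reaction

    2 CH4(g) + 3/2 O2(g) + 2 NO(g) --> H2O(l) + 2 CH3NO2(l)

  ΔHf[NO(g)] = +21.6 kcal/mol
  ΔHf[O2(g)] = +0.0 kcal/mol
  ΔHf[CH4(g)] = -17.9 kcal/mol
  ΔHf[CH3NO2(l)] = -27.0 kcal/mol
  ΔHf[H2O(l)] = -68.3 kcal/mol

ΔH°rxn = -129.7 kcal/mol

Products: 1·(-68.3) + 2·(-27.0) = -122.3
Reactants: 2·(-17.9) + 3/2·(+0.0) + 2·(+21.6) = +7.4
ΔH°rxn = (-122.3) − (+7.4) = -129.7 kcal/mol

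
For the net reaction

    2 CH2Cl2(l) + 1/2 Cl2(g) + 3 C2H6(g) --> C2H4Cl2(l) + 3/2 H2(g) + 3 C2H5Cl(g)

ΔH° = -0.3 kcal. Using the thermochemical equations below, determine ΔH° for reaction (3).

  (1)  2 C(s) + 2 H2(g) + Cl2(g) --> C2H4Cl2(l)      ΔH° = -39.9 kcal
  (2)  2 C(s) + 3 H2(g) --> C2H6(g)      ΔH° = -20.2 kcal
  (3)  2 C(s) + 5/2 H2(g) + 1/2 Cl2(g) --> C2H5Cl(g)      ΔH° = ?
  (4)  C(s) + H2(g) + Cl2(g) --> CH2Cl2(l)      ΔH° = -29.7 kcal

ΔH° = -26.8 kcal

(1) as written (C2H4Cl2(l) already on the product side): -39.9 kcal
(2) reversed and × 3 (reverse to put C2H6(g) on the reactant side; scale by 3 for the 3 C2H6(g)): (-3)·(-20.2) = +60.6 kcal
(3) × 3 (scale by 3 for the 3 C2H5Cl(g)): contributes 3·x
(4) reversed and × 2 (reverse to put CH2Cl2(l) on the reactant side; scale by 2 for the 2 CH2Cl2(l)): (-2)·(-29.7) = +59.4 kcal
-0.3 = (-39.9) + (+60.6) + (+59.4) + 3·x
x = (-0.3 − (+80.1)) / (3) = -26.8 kcal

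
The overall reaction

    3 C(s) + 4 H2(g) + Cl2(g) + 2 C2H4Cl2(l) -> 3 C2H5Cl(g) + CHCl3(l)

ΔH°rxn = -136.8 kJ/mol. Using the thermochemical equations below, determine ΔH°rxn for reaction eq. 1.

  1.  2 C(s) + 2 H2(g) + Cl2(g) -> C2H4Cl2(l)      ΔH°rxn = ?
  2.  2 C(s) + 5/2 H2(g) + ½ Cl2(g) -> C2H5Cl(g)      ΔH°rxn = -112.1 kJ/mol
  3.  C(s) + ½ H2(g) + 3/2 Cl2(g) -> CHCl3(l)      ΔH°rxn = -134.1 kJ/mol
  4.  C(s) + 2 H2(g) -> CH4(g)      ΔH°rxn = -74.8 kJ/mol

eq. 1 reversed and × 2 (reverse to put C2H4Cl2(l) on the reactant side; scale by 2 for the 2 C2H4Cl2(l)): contributes −2·x
eq. 2 × 3 (scale by 3 for the 3 C2H5Cl(g)): (3)·(-112.1) = -336.3 kJ/mol
eq. 3 as written (CHCl3(l) already on the product side): -134.1 kJ/mol
eq. 4: not needed (CH4(g) appears nowhere else).
-136.8 = (-336.3) + (-134.1) − 2·x
x = (-136.8 − (-470.4)) / (-2) = -166.8 kJ/mol

ΔH°rxn = -166.8 kJ/mol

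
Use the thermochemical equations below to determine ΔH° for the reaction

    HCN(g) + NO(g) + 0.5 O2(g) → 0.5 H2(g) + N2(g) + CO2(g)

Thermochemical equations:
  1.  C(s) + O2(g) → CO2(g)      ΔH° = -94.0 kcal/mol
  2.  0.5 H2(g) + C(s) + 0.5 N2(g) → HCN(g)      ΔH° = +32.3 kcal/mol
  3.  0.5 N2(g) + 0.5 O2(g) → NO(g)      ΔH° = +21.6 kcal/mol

eq. 1 as written (CO2(g) already on the product side): -94.0 kcal/mol
eq. 2 reversed (HCN(g) must end up as a reactant): -32.3 kcal/mol
eq. 3 reversed (NO(g) must end up as a reactant): -21.6 kcal/mol
Since enthalpy is a state function, ΔH° = (-94.0) + (-32.3) + (-21.6) = -147.9 kcal/mol

ΔH° = -147.9 kcal/mol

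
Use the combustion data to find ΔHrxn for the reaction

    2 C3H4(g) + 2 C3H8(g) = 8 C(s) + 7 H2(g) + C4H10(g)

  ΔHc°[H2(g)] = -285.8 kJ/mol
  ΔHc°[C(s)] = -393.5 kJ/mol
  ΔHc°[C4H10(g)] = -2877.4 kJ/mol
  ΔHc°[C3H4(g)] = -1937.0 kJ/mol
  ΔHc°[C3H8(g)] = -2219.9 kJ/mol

ΔHrxn = -287.8 kJ/mol

With combustion enthalpies, reactants minus products:
= [2·(-1937.0) + 2·(-2219.9)] − [8·(-393.5) + 7·(-285.8) + 1·(-2877.4)]
= -287.8 kJ/mol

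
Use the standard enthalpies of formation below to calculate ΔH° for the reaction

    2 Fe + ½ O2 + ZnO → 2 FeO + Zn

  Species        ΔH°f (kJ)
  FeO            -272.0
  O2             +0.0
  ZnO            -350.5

Products: 2·(-272.0) + 1·(+0.0) = -544.0
Reactants: 2·(+0.0) + 1/2·(+0.0) + 1·(-350.5) = -350.5
ΔH° = (-544.0) − (-350.5) = -193.5 kJ

ΔH° = -193.5 kJ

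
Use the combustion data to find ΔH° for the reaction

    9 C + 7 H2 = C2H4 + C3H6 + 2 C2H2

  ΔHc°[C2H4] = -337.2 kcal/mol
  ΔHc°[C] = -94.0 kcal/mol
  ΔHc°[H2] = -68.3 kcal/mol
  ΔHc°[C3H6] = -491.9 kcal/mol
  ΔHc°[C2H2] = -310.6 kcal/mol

ΔH° = 126.2 kcal/mol

With combustion enthalpies, reactants minus products:
= [9·(-94.0) + 7·(-68.3)] − [1·(-337.2) + 1·(-491.9) + 2·(-310.6)]
= 126.2 kcal/mol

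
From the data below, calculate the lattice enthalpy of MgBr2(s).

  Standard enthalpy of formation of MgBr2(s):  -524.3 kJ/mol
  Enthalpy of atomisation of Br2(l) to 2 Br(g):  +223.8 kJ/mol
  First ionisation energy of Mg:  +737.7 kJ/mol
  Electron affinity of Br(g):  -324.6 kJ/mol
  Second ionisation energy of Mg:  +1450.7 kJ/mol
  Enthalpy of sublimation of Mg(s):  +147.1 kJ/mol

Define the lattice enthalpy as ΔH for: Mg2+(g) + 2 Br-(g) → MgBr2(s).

U = -2434.4 kJ/mol

ΔHf° = 1·ΔHsub + 1·(ΣIE) + 1·D(Br2) + 2·EA + U
-524.3 = 1·(+147.1) + 1·(+2188.4) + 1·(+223.8) + 2·(-324.6) + U
U = -524.3 − (+1910.1) = -2434.4 kJ/mol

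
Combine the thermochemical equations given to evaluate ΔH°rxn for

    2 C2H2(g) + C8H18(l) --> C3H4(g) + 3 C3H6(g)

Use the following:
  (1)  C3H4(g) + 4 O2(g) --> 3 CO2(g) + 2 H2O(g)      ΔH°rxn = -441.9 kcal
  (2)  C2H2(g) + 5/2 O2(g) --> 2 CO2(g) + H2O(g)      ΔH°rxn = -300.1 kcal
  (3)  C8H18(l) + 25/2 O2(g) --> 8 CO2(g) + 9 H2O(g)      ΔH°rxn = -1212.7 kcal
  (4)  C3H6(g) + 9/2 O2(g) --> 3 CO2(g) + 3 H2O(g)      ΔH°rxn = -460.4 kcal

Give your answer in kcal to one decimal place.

(1) reversed: +441.9 kcal
(2) × 2: (2)·(-300.1) = -600.2 kcal
(3) as written: -1212.7 kcal
(4) reversed and × 3: (-3)·(-460.4) = +1381.2 kcal
Since enthalpy is a state function, ΔH°rxn = (-1)·(-441.9) + (2)·(-300.1) + (1)·(-1212.7) + (-3)·(-460.4) = 10.2 kcal

ΔH°rxn = 10.2 kcal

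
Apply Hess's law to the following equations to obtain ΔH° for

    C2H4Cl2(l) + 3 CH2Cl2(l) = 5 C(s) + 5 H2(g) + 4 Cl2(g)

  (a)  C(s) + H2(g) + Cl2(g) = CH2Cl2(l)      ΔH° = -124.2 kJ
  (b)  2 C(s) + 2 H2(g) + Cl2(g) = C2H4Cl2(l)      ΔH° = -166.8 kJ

ΔH° = 539.4 kJ

(a) reversed and × 3: (-3)·(-124.2) = +372.6 kJ
(b) reversed: +166.8 kJ
Combining the equations, ΔH° = (+372.6) + (+166.8) = 539.4 kJ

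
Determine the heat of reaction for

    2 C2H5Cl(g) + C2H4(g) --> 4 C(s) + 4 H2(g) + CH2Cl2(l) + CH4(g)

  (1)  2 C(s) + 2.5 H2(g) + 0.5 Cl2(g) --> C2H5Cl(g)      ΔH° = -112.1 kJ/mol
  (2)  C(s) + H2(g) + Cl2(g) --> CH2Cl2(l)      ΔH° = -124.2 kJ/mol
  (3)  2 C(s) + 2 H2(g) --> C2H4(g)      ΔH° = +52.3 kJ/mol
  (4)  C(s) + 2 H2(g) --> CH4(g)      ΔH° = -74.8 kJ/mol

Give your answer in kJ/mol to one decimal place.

ΔH° = -27.1 kJ/mol

(1) reversed and × 2 (reverse to put C2H5Cl(g) on the reactant side; ×2 to match 2 C2H5Cl(g) in the target): (-2)·(-112.1) = +224.2 kJ/mol
(2) as written (CH2Cl2(l) already on the product side): -124.2 kJ/mol
(3) reversed (C2H4(g) must end up as a reactant): -52.3 kJ/mol
(4) as written (CH4(g) already on the product side): -74.8 kJ/mol
By Hess's law, ΔH° = (+224.2) + (-124.2) + (-52.3) + (-74.8) = -27.1 kJ/mol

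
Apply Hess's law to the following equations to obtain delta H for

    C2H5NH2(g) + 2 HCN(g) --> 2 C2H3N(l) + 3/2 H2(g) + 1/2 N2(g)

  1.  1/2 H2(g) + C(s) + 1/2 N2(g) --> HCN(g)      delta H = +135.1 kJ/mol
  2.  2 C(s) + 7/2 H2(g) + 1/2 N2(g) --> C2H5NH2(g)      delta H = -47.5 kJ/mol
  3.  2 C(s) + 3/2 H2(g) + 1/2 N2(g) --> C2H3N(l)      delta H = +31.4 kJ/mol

eq. 1 reversed and × 2 (HCN(g) must end up as a reactant; ×2 to match 2 HCN(g) in the target): (-2)·(+135.1) = -270.2 kJ/mol
eq. 2 reversed (reverse to put C2H5NH2(g) on the reactant side): +47.5 kJ/mol
eq. 3 × 2 (scale by 2 for the 2 C2H3N(l)): (2)·(+31.4) = +62.8 kJ/mol
delta H = (-2)·(+135.1) + (-1)·(-47.5) + (2)·(+31.4) = -159.9 kJ/mol

delta H = -159.9 kJ/mol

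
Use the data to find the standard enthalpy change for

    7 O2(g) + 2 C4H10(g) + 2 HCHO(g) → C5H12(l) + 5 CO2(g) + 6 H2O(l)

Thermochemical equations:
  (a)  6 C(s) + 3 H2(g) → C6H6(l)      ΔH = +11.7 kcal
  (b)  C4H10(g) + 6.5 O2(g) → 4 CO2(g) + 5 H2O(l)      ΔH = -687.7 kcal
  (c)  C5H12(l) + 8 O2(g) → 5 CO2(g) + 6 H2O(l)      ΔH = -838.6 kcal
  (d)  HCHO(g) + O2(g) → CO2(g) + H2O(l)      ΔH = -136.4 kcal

(a): not needed.
(b) × 2: (2)·(-687.7) = -1375.4 kcal
(c) reversed: +838.6 kcal
(d) × 2: (2)·(-136.4) = -272.8 kcal
Since enthalpy is a state function, ΔH = (2)·(-687.7) + (-1)·(-838.6) + (2)·(-136.4) = -809.6 kcal

ΔH = -809.6 kcal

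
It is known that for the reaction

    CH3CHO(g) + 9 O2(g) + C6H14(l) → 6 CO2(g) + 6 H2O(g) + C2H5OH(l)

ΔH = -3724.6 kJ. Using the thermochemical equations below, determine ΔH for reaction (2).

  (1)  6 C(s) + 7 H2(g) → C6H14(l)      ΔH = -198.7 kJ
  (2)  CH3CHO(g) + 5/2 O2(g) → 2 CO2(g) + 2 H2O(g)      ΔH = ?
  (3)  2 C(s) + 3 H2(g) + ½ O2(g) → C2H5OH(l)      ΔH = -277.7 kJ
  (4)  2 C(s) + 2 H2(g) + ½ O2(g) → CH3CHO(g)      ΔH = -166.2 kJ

(1) reversed (C6H14(l) must end up as a reactant): +198.7 kJ
(2) × 3 (×3 to match 6 CO2(g) in the target): contributes 3·x
(3) as written (C2H5OH(l) already on the product side): -277.7 kJ
(4) × 2: (2)·(-166.2) = -332.4 kJ
-3724.6 = (+198.7) + (-277.7) + (-332.4) + 3·x
x = (-3724.6 − (-411.4)) / (3) = -1104.4 kJ

ΔH = -1104.4 kJ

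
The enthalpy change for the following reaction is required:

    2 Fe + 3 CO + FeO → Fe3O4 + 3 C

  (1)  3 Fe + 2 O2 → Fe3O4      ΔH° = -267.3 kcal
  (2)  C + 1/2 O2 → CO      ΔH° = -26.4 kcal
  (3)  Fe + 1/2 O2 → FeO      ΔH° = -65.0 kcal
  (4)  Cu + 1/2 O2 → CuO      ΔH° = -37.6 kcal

(1) as written (Fe3O4 already on the product side): -267.3 kcal
(2) reversed and × 3 (CO must end up as a reactant; ×3 to match 3 CO in the target): (-3)·(-26.4) = +79.2 kcal
(3) reversed (FeO must end up as a reactant): +65.0 kcal
(4): not needed (CuO appears nowhere else).
ΔH° = (1)·(-267.3) + (-3)·(-26.4) + (-1)·(-65.0) = -123.1 kcal

ΔH° = -123.1 kcal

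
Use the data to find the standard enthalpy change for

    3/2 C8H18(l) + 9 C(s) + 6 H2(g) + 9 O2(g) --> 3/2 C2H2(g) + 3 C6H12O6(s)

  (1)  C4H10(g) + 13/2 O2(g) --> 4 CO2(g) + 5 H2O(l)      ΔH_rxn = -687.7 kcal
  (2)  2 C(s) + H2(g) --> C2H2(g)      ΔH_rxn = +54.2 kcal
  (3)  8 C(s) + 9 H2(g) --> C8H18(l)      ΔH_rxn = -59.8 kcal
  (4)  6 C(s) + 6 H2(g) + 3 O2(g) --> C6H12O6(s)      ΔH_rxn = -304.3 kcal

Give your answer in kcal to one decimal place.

ΔH_rxn = -741.9 kcal

(1): not needed (H2O(l) appears nowhere else).
(2) × 3/2 (scale by 3/2 for the 3/2 C2H2(g)): (3/2)·(+54.2) = +81.3 kcal
(3) reversed and × 3/2 (C8H18(l) must end up as a reactant; ×3/2 to match 3/2 C8H18(l) in the target): (-3/2)·(-59.8) = +89.7 kcal
(4) × 3 (scale by 3 for the 3 C6H12O6(s)): (3)·(-304.3) = -912.9 kcal
Combining the equations, ΔH_rxn = (+81.3) + (+89.7) + (-912.9) = -741.9 kcal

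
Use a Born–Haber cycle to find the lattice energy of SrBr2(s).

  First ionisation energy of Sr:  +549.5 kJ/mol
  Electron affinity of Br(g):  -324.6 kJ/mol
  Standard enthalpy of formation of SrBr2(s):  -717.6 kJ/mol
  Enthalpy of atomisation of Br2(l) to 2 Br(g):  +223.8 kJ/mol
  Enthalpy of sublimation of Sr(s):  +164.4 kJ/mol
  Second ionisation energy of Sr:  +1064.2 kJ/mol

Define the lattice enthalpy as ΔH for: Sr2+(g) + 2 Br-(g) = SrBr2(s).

ΔHf° = 1·ΔHsub + 1·(ΣIE) + 1·D(Br2) + 2·EA + U
-717.6 = 1·(+164.4) + 1·(+1613.7) + 1·(+223.8) + 2·(-324.6) + U
U = -717.6 − (+1352.7) = -2070.3 kJ/mol

U = -2070.3 kJ/mol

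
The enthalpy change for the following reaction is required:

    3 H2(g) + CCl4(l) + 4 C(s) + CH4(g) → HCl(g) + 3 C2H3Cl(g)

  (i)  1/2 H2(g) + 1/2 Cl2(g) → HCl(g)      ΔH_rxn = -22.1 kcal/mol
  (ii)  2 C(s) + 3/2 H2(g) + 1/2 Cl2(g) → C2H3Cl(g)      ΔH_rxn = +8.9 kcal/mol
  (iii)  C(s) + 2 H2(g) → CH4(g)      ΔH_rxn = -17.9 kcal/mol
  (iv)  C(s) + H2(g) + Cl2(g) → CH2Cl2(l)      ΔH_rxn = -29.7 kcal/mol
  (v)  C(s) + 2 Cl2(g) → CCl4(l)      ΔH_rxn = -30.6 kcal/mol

ΔH_rxn = 53.1 kcal/mol

(i) as written (HCl(g) already on the product side): -22.1 kcal/mol
(ii) × 3 (×3 to match 3 C2H3Cl(g) in the target): (3)·(+8.9) = +26.7 kcal/mol
(iii) reversed (reverse to put CH4(g) on the reactant side): +17.9 kcal/mol
(iv): not needed (CH2Cl2(l) appears nowhere else).
(v) reversed (reverse to put CCl4(l) on the reactant side): +30.6 kcal/mol
By Hess's law, ΔH_rxn = (1)·(-22.1) + (3)·(+8.9) + (-1)·(-17.9) + (-1)·(-30.6) = 53.1 kcal/mol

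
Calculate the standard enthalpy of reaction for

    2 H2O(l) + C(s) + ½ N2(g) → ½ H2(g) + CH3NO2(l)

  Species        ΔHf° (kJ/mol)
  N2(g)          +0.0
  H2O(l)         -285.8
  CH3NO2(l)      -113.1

ΔH°rxn = 458.5 kJ/mol

ΔH°rxn = Σ nΔHf°(products) − Σ nΔHf°(reactants).
Products: 1/2·(+0.0) + 1·(-113.1) = -113.1
Reactants: 2·(-285.8) + 1·(+0.0) + 1/2·(+0.0) = -571.6
ΔH°rxn = (-113.1) − (-571.6) = 458.5 kJ/mol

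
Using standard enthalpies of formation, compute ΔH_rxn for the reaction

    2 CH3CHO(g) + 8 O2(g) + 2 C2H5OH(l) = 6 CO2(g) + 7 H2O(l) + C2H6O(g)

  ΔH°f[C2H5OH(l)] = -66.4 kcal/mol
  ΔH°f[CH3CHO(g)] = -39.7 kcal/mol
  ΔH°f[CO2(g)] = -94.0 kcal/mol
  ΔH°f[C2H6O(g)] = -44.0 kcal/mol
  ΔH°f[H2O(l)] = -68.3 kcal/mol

ΔH_rxn = -873.9 kcal/mol

Products: 6·(-94.0) + 7·(-68.3) + 1·(-44.0) = -1086.1
Reactants: 2·(-39.7) + 8·(+0.0) + 2·(-66.4) = -212.2
ΔH_rxn = (-1086.1) − (-212.2) = -873.9 kcal/mol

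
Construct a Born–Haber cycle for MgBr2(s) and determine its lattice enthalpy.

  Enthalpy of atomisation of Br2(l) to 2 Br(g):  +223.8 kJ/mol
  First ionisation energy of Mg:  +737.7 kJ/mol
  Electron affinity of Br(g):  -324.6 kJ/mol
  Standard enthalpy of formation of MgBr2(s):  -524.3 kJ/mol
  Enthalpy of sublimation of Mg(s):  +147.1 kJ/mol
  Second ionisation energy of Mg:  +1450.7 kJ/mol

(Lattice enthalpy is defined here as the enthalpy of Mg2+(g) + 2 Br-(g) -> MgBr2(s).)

U = -2434.4 kJ/mol

ΔHf° = 1·ΔHsub + 1·(ΣIE) + 1·D(Br2) + 2·EA + U
-524.3 = 1·(+147.1) + 1·(+2188.4) + 1·(+223.8) + 2·(-324.6) + U
U = -524.3 − (+1910.1) = -2434.4 kJ/mol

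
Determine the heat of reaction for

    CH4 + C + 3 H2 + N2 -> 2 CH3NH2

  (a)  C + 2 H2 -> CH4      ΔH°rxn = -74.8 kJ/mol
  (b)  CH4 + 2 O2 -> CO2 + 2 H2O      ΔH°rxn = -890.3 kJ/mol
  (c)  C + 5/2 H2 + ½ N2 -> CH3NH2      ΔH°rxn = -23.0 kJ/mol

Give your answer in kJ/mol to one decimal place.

(a) reversed: +74.8 kJ/mol
(b): not needed (CO2 appears nowhere else).
(c) × 2 (×2 to match 2 CH3NH2 in the target): (2)·(-23.0) = -46.0 kJ/mol
Since enthalpy is a state function, ΔH°rxn = (-1)·(-74.8) + (2)·(-23.0) = 28.8 kJ/mol

ΔH°rxn = 28.8 kJ/mol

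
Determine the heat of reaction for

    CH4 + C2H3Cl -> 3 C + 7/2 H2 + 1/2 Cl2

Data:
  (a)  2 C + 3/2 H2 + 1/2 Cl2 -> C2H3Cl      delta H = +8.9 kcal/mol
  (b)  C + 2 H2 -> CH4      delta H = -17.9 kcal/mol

(a) reversed: -8.9 kcal/mol
(b) reversed: +17.9 kcal/mol
delta H = (-1)·(+8.9) + (-1)·(-17.9) = 9.0 kcal/mol

delta H = 9.0 kcal/mol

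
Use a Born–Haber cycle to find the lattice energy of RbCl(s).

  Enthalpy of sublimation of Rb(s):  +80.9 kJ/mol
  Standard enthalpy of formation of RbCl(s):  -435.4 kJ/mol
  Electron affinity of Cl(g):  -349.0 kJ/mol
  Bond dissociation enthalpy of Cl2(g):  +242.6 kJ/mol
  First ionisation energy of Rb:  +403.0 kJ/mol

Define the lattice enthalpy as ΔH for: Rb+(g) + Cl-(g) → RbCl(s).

ΔHf° = 1·ΔHsub + 1·(ΣIE) + 1/2·D(Cl2) + 1·EA + U
-435.4 = 1·(+80.9) + 1·(+403.0) + 1/2·(+242.6) + 1·(-349.0) + U
U = -435.4 − (+256.2) = -691.6 kJ/mol

U = -691.6 kJ/mol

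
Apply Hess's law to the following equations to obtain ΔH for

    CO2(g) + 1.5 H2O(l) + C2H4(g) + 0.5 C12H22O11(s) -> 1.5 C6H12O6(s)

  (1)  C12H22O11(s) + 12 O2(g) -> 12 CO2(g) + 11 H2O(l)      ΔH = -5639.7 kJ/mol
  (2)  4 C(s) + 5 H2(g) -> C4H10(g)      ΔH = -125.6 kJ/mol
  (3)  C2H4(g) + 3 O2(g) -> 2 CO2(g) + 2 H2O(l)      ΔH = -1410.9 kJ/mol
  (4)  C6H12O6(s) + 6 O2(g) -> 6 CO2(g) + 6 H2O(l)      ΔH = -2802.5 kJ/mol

(1) × 1/2: (1/2)·(-5639.7) = -2819.85 kJ/mol
(2): not needed.
(3) as written: -1410.9 kJ/mol
(4) reversed and × 3/2: (-3/2)·(-2802.5) = +4203.75 kJ/mol
ΔH = (-2819.85) + (-1410.9) + (+4203.75) = -27.0 kJ/mol

ΔH = -27.0 kJ/mol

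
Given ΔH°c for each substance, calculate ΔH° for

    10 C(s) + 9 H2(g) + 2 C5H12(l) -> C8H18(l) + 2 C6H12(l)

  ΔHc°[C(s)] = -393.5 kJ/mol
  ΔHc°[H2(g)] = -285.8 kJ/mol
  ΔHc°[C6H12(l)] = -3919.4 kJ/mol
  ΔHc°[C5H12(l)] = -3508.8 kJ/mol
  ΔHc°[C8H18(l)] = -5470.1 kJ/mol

With combustion enthalpies, reactants minus products:
= [10·(-393.5) + 9·(-285.8) + 2·(-3508.8)] − [1·(-5470.1) + 2·(-3919.4)]
= -215.9 kJ/mol

ΔH° = -215.9 kJ/mol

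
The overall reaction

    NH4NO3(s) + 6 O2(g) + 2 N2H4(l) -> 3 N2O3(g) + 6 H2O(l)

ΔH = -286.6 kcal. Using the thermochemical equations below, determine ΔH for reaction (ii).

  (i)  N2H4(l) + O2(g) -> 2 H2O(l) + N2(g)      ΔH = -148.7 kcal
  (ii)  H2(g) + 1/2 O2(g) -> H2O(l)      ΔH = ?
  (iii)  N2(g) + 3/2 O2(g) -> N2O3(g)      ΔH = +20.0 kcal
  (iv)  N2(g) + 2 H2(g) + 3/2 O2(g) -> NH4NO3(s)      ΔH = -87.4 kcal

ΔH = -68.3 kcal

(i) × 2: (2)·(-148.7) = -297.4 kcal
(ii) × 2: contributes 2·x
(iii) × 3: (3)·(+20.0) = +60.0 kcal
(iv) reversed: +87.4 kcal
-286.6 = (-297.4) + (+60.0) + (+87.4) + 2·x
x = (-286.6 − (-150.0)) / (2) = -68.3 kcal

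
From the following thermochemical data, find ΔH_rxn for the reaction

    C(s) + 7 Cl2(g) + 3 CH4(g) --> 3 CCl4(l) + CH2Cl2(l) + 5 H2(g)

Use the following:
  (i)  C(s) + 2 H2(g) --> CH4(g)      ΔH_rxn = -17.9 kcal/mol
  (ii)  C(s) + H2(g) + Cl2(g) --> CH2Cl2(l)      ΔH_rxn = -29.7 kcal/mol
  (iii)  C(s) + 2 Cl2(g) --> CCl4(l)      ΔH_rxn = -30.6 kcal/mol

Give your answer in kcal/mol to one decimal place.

(i) reversed and × 3 (CH4(g) must end up as a reactant; scale by 3 for the 3 CH4(g)): (-3)·(-17.9) = +53.7 kcal/mol
(ii) as written (CH2Cl2(l) already on the product side): -29.7 kcal/mol
(iii) × 3 (×3 to match 3 CCl4(l) in the target): (3)·(-30.6) = -91.8 kcal/mol
ΔH_rxn = (-3)·(-17.9) + (1)·(-29.7) + (3)·(-30.6) = -67.8 kcal/mol

ΔH_rxn = -67.8 kcal/mol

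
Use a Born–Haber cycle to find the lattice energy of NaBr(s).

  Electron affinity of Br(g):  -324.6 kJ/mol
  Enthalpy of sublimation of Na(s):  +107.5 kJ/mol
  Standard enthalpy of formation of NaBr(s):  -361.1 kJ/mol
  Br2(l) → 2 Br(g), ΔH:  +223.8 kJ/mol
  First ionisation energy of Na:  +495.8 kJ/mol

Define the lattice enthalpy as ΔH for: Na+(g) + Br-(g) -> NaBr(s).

ΔHf° = 1·ΔHsub + 1·(ΣIE) + 1/2·D(Br2) + 1·EA + U
-361.1 = 1·(+107.5) + 1·(+495.8) + 1/2·(+223.8) + 1·(-324.6) + U
U = -361.1 − (+390.6) = -751.7 kJ/mol

U = -751.7 kJ/mol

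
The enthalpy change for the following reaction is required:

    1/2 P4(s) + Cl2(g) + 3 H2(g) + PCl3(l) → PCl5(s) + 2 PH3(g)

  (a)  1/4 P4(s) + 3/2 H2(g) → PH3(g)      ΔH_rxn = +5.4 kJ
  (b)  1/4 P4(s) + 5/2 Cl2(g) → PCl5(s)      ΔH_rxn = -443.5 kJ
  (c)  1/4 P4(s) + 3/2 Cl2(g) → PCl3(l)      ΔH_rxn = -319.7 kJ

(a) × 2: (2)·(+5.4) = +10.8 kJ
(b) as written: -443.5 kJ
(c) reversed: +319.7 kJ
ΔH_rxn = (2)·(+5.4) + (1)·(-443.5) + (-1)·(-319.7) = -113.0 kJ

ΔH_rxn = -113.0 kJ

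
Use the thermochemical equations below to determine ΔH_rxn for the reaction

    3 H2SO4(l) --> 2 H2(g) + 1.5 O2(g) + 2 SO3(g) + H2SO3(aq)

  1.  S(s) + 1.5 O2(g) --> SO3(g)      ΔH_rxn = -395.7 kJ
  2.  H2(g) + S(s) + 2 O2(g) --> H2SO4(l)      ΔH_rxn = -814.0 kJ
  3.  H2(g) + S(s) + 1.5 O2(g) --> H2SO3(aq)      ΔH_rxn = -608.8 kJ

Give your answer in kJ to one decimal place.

ΔH_rxn = 1041.8 kJ

eq. 1 × 2: (2)·(-395.7) = -791.4 kJ
eq. 2 reversed and × 3: (-3)·(-814.0) = +2442.0 kJ
eq. 3 as written: -608.8 kJ
Summing the manipulated equations, ΔH_rxn = (2)·(-395.7) + (-3)·(-814.0) + (1)·(-608.8) = 1041.8 kJ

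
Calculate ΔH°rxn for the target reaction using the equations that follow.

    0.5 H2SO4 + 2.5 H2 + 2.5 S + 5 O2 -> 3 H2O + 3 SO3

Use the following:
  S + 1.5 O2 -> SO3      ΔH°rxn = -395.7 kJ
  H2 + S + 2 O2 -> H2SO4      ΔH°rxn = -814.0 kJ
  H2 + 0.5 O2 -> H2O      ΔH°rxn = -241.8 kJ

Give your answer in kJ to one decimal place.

equation 1 × 3 (scale by 3 for the 3 SO3): (3)·(-395.7) = -1187.1 kJ
equation 2 reversed and × 1/2 (reverse to put H2SO4 on the reactant side; ×1/2 to match 1/2 H2SO4 in the target): (-1/2)·(-814.0) = +407.0 kJ
equation 3 × 3 (×3 to match 3 H2O in the target): (3)·(-241.8) = -725.4 kJ
By Hess's law, ΔH°rxn = (-1187.1) + (+407.0) + (-725.4) = -1505.5 kJ

ΔH°rxn = -1505.5 kJ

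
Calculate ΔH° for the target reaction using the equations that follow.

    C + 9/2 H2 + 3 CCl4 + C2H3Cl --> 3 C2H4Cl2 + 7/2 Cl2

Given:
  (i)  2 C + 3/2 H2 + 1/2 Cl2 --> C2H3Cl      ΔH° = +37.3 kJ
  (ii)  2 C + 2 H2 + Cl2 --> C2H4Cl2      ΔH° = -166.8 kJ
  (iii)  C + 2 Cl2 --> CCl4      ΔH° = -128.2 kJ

(i) reversed: -37.3 kJ
(ii) × 3: (3)·(-166.8) = -500.4 kJ
(iii) reversed and × 3: (-3)·(-128.2) = +384.6 kJ
ΔH° = (-37.3) + (-500.4) + (+384.6) = -153.1 kJ

ΔH° = -153.1 kJ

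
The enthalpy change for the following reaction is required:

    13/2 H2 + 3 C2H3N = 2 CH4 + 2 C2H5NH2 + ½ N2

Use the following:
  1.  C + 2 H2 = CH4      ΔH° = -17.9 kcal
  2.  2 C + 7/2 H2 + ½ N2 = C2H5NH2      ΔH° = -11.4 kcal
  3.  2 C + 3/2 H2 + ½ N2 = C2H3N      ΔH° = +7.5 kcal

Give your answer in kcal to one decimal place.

ΔH° = -81.1 kcal

eq. 1 × 2: (2)·(-17.9) = -35.8 kcal
eq. 2 × 2: (2)·(-11.4) = -22.8 kcal
eq. 3 reversed and × 3: (-3)·(+7.5) = -22.5 kcal
By Hess's law, ΔH° = (2)·(-17.9) + (2)·(-11.4) + (-3)·(+7.5) = -81.1 kcal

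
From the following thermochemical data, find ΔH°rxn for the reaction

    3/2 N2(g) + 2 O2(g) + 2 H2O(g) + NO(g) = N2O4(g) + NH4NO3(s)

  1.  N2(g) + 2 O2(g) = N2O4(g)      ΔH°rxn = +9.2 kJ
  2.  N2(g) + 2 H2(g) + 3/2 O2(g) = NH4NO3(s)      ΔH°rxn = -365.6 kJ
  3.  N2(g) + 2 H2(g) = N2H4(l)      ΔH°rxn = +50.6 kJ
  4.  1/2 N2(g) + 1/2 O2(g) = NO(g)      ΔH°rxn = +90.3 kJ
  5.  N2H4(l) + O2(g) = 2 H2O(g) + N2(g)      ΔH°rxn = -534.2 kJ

eq. 1 as written (N2O4(g) already on the product side): +9.2 kJ
eq. 2 as written (NH4NO3(s) already on the product side): -365.6 kJ
eq. 3 reversed: -50.6 kJ
eq. 4 reversed (NO(g) must end up as a reactant): -90.3 kJ
eq. 5 reversed (reverse to put H2O(g) on the reactant side): +534.2 kJ
Since enthalpy is a state function, ΔH°rxn = (+9.2) + (-365.6) + (-50.6) + (-90.3) + (+534.2) = 36.9 kJ

ΔH°rxn = 36.9 kJ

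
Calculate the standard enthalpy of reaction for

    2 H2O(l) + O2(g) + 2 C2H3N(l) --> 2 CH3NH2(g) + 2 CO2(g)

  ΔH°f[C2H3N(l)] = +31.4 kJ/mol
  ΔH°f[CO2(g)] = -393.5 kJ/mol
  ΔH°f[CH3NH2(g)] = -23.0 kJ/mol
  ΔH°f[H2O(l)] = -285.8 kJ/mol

ΔHrxn = -324.2 kJ/mol

ΔH°rxn = Σ nΔHf°(products) − Σ nΔHf°(reactants).
Products: 2·(-23.0) + 2·(-393.5) = -833.0
Reactants: 2·(-285.8) + 1·(+0.0) + 2·(+31.4) = -508.8
ΔHrxn = (-833.0) − (-508.8) = -324.2 kJ/mol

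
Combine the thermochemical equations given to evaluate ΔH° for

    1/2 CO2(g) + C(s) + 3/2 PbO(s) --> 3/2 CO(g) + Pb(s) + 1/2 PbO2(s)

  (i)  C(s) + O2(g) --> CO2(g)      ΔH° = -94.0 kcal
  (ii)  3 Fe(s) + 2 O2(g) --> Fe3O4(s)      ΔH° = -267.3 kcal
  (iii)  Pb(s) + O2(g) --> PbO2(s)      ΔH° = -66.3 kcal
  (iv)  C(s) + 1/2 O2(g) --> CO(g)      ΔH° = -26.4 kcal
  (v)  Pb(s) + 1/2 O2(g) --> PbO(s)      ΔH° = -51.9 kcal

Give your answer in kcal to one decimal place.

(i) reversed and × 1/2 (reverse to put CO2(g) on the reactant side; scale by 1/2 for the 1/2 CO2(g)): (-1/2)·(-94.0) = +47.0 kcal
(ii): not needed (Fe(s) appears nowhere else).
(iii) × 1/2 (scale by 1/2 for the 1/2 PbO2(s)): (1/2)·(-66.3) = -33.15 kcal
(iv) × 3/2 (scale by 3/2 for the 3/2 CO(g)): (3/2)·(-26.4) = -39.6 kcal
(v) reversed and × 3/2 (PbO(s) must end up as a reactant; scale by 3/2 for the 3/2 PbO(s)): (-3/2)·(-51.9) = +77.85 kcal
Since enthalpy is a state function, ΔH° = (+47.0) + (-33.15) + (-39.6) + (+77.85) = 52.1 kcal

ΔH° = 52.1 kcal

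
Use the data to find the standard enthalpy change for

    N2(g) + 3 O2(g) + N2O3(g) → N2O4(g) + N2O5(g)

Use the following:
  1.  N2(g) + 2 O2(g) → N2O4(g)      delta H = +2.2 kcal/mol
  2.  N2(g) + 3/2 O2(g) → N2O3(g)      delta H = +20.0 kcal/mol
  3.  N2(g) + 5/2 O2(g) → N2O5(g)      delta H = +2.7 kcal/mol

delta H = -15.1 kcal/mol

eq. 1 as written (N2O4(g) already on the product side): +2.2 kcal/mol
eq. 2 reversed (reverse to put N2O3(g) on the reactant side): -20.0 kcal/mol
eq. 3 as written (N2O5(g) already on the product side): +2.7 kcal/mol
Combining the equations, delta H = (1)·(+2.2) + (-1)·(+20.0) + (1)·(+2.7) = -15.1 kcal/mol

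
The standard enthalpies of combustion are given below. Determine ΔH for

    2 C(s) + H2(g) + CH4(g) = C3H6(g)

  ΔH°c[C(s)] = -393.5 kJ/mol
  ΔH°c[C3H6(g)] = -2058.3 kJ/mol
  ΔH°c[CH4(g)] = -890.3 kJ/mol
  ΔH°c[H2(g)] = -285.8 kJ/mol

ΔH = 95.2 kJ/mol

With combustion enthalpies, reactants minus products:
= [2·(-393.5) + 1·(-285.8) + 1·(-890.3)] − [1·(-2058.3)]
= 95.2 kJ/mol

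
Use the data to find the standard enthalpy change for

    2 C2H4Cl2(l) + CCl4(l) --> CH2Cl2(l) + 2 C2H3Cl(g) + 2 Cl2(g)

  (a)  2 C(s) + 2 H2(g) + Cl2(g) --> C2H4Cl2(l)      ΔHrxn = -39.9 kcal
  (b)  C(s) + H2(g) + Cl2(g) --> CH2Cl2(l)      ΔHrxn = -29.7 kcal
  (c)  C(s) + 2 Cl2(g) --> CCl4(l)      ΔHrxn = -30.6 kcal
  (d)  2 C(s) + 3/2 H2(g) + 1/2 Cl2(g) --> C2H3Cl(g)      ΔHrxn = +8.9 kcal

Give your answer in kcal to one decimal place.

ΔHrxn = 98.5 kcal

(a) reversed and × 2 (reverse to put C2H4Cl2(l) on the reactant side; scale by 2 for the 2 C2H4Cl2(l)): (-2)·(-39.9) = +79.8 kcal
(b) as written (CH2Cl2(l) already on the product side): -29.7 kcal
(c) reversed (CCl4(l) must end up as a reactant): +30.6 kcal
(d) × 2 (×2 to match 2 C2H3Cl(g) in the target): (2)·(+8.9) = +17.8 kcal
Combining the equations, ΔHrxn = (+79.8) + (-29.7) + (+30.6) + (+17.8) = 98.5 kcal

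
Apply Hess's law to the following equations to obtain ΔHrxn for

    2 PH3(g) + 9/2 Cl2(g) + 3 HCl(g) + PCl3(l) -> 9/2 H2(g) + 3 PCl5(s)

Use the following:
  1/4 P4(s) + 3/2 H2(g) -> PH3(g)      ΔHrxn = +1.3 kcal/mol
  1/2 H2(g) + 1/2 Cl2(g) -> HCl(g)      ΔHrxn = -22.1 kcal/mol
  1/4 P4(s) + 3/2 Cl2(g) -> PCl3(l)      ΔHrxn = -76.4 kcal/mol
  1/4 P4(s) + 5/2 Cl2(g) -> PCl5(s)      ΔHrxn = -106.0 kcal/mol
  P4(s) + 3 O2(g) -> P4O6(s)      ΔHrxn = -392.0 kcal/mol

equation 1 reversed and × 2: (-2)·(+1.3) = -2.6 kcal/mol
equation 2 reversed and × 3: (-3)·(-22.1) = +66.3 kcal/mol
equation 3 reversed: +76.4 kcal/mol
equation 4 × 3: (3)·(-106.0) = -318.0 kcal/mol
equation 5: not needed.
ΔHrxn = (-2.6) + (+66.3) + (+76.4) + (-318.0) = -177.9 kcal/mol

ΔHrxn = -177.9 kcal/mol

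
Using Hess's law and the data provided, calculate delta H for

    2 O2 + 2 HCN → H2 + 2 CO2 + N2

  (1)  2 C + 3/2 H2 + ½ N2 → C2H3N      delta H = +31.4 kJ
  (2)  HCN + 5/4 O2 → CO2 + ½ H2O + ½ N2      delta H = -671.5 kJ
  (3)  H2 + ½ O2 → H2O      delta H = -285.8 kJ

delta H = -1057.2 kJ

(1): not needed (C2H3N appears nowhere else).
(2) × 2 (scale by 2 for the 2 HCN): (2)·(-671.5) = -1343.0 kJ
(3) reversed: +285.8 kJ
Summing the manipulated equations, delta H = (2)·(-671.5) + (-1)·(-285.8) = -1057.2 kJ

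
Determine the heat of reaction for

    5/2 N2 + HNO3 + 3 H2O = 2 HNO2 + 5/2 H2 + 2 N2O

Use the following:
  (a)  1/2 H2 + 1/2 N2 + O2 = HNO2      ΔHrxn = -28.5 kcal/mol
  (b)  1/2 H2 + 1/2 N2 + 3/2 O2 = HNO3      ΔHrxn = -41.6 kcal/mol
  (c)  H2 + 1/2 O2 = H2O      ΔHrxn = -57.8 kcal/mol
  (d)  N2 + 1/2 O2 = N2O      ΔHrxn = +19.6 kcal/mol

(a) × 2 (scale by 2 for the 2 HNO2): (2)·(-28.5) = -57.0 kcal/mol
(b) reversed (reverse to put HNO3 on the reactant side): +41.6 kcal/mol
(c) reversed and × 3 (reverse to put H2O on the reactant side; scale by 3 for the 3 H2O): (-3)·(-57.8) = +173.4 kcal/mol
(d) × 2 (×2 to match 2 N2O in the target): (2)·(+19.6) = +39.2 kcal/mol
Since enthalpy is a state function, ΔHrxn = (2)·(-28.5) + (-1)·(-41.6) + (-3)·(-57.8) + (2)·(+19.6) = 197.2 kcal/mol

ΔHrxn = 197.2 kcal/mol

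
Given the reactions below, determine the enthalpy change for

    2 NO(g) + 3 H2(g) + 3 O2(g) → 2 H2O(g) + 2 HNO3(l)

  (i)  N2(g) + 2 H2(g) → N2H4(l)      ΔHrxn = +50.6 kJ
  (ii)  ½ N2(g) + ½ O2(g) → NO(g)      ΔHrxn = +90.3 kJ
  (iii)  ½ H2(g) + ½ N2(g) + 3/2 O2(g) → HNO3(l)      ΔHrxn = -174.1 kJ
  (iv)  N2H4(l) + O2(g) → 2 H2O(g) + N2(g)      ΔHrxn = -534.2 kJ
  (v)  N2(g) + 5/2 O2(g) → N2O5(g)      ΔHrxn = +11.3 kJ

ΔHrxn = -1012.4 kJ

(i) as written: +50.6 kJ
(ii) reversed and × 2 (NO(g) must end up as a reactant; scale by 2 for the 2 NO(g)): (-2)·(+90.3) = -180.6 kJ
(iii) × 2 (scale by 2 for the 2 HNO3(l)): (2)·(-174.1) = -348.2 kJ
(iv) as written (H2O(g) already on the product side): -534.2 kJ
(v): not needed (N2O5(g) appears nowhere else).
By Hess's law, ΔHrxn = (+50.6) + (-180.6) + (-348.2) + (-534.2) = -1012.4 kJ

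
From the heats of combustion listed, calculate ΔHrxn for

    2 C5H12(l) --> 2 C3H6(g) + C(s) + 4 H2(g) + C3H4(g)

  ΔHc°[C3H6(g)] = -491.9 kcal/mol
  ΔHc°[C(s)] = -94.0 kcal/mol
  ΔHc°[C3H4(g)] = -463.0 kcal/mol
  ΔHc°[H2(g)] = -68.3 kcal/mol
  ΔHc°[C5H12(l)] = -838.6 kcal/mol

With combustion enthalpies, reactants minus products:
= [2·(-838.6)] − [2·(-491.9) + 1·(-94.0) + 4·(-68.3) + 1·(-463.0)]
= 136.8 kcal/mol

ΔHrxn = 136.8 kcal/mol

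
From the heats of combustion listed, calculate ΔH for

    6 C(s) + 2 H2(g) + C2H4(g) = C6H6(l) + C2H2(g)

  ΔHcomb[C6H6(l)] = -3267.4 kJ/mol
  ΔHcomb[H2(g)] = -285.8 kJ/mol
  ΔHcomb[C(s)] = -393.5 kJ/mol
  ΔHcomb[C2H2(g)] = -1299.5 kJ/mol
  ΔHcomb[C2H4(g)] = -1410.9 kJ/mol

ΔH = 223.4 kJ/mol

Using ΔH = Σ nΔHc°(reactants) − Σ nΔHc°(products):
= [6·(-393.5) + 2·(-285.8) + 1·(-1410.9)] − [1·(-3267.4) + 1·(-1299.5)]
= 223.4 kJ/mol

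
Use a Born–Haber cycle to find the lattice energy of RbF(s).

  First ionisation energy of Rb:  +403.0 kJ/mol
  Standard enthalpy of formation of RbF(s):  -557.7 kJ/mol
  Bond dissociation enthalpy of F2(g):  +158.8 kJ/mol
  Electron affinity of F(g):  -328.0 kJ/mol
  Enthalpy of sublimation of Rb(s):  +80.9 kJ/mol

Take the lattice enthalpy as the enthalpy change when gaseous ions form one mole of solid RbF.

U = -793.0 kJ/mol

ΔHf° = 1·ΔHsub + 1·(ΣIE) + 1/2·D(F2) + 1·EA + U
-557.7 = 1·(+80.9) + 1·(+403.0) + 1/2·(+158.8) + 1·(-328.0) + U
U = -557.7 − (+235.3) = -793.0 kJ/mol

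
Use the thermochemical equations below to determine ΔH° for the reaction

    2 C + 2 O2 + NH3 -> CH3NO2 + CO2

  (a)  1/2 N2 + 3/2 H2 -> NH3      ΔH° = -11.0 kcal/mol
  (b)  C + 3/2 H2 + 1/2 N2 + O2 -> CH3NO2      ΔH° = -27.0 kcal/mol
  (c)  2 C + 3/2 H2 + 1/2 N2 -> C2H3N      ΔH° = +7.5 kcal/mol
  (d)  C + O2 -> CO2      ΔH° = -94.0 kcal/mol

ΔH° = -110.0 kcal/mol

(a) reversed (NH3 must end up as a reactant): +11.0 kcal/mol
(b) as written (CH3NO2 already on the product side): -27.0 kcal/mol
(c): not needed (C2H3N appears nowhere else).
(d) as written (CO2 already on the product side): -94.0 kcal/mol
ΔH° = (-1)·(-11.0) + (1)·(-27.0) + (1)·(-94.0) = -110.0 kcal/mol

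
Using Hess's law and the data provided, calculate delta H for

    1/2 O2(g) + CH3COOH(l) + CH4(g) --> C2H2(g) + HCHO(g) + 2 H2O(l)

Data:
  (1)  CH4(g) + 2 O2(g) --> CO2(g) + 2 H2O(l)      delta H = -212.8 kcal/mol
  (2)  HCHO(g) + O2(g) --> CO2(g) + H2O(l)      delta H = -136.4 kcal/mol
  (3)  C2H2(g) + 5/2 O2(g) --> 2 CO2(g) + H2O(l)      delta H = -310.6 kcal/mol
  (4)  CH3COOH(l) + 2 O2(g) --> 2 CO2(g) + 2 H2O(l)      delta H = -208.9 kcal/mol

(1) as written (CH4(g) already on the reactant side): -212.8 kcal/mol
(2) reversed (HCHO(g) must end up as a product): +136.4 kcal/mol
(3) reversed (reverse to put C2H2(g) on the product side): +310.6 kcal/mol
(4) as written (CH3COOH(l) already on the reactant side): -208.9 kcal/mol
delta H = (-212.8) + (+136.4) + (+310.6) + (-208.9) = 25.3 kcal/mol

delta H = 25.3 kcal/mol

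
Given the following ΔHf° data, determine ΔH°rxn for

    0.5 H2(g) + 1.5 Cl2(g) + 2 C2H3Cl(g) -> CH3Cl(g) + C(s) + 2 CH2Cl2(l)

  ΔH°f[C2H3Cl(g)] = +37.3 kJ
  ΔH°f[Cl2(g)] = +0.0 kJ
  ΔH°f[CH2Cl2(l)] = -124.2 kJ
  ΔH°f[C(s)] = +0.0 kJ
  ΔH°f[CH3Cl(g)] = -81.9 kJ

ΔH°rxn = -404.9 kJ

ΔH°rxn = Σ nΔHf°(products) − Σ nΔHf°(reactants).
Products: 1·(-81.9) + 1·(+0.0) + 2·(-124.2) = -330.3
Reactants: 1/2·(+0.0) + 3/2·(+0.0) + 2·(+37.3) = +74.6
ΔH°rxn = (-330.3) − (+74.6) = -404.9 kJ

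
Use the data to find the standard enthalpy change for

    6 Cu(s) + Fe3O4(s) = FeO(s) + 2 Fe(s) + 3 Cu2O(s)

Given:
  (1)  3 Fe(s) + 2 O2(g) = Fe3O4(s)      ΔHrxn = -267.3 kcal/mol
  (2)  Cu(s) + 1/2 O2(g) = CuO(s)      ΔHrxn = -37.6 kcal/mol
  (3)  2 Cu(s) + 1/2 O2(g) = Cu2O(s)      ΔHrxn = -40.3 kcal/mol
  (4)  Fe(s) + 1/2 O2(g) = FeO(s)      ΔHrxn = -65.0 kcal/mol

(1) reversed (Fe3O4(s) must end up as a reactant): +267.3 kcal/mol
(2): not needed (CuO(s) appears nowhere else).
(3) × 3 (×3 to match 3 Cu2O(s) in the target): (3)·(-40.3) = -120.9 kcal/mol
(4) as written (FeO(s) already on the product side): -65.0 kcal/mol
ΔHrxn = (+267.3) + (-120.9) + (-65.0) = 81.4 kcal/mol

ΔHrxn = 81.4 kcal/mol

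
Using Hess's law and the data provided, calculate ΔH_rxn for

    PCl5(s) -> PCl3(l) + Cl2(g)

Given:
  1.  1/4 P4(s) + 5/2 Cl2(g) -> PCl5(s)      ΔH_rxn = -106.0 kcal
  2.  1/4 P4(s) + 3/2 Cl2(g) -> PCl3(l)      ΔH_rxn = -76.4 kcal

eq. 1 reversed (reverse to put PCl5(s) on the reactant side): +106.0 kcal
eq. 2 as written (PCl3(l) already on the product side): -76.4 kcal
Since enthalpy is a state function, ΔH_rxn = (+106.0) + (-76.4) = 29.6 kcal

ΔH_rxn = 29.6 kcal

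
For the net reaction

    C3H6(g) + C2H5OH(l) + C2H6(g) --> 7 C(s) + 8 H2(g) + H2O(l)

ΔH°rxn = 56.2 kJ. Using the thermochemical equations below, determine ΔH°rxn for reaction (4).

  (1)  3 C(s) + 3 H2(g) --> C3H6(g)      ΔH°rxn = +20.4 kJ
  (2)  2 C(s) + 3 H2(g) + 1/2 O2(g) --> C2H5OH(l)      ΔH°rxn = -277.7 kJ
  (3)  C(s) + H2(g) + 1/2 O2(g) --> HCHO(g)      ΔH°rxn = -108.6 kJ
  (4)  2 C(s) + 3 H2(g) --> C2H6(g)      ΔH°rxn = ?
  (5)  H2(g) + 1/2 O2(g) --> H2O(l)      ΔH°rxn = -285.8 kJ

(1) reversed (C3H6(g) must end up as a reactant): -20.4 kJ
(2) reversed (C2H5OH(l) must end up as a reactant): +277.7 kJ
(3): not needed (HCHO(g) appears nowhere else).
(4) reversed (reverse to put C2H6(g) on the reactant side): contributes −x
(5) as written (H2O(l) already on the product side): -285.8 kJ
+56.2 = (-20.4) + (+277.7) + (-285.8) − x
x = (+56.2 − (-28.5)) / (-1) = -84.7 kJ

ΔH°rxn = -84.7 kJ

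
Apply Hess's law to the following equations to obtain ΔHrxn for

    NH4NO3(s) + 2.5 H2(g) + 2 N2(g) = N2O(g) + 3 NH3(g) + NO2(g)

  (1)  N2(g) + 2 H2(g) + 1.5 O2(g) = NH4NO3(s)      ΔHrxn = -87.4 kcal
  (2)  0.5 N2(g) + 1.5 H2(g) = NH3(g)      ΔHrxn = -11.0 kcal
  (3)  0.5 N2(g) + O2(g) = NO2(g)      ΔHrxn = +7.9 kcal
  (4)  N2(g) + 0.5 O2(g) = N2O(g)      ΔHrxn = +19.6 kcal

(1) reversed (reverse to put NH4NO3(s) on the reactant side): +87.4 kcal
(2) × 3 (scale by 3 for the 3 NH3(g)): (3)·(-11.0) = -33.0 kcal
(3) as written (NO2(g) already on the product side): +7.9 kcal
(4) as written (N2O(g) already on the product side): +19.6 kcal
Combining the equations, ΔHrxn = (-1)·(-87.4) + (3)·(-11.0) + (1)·(+7.9) + (1)·(+19.6) = 81.9 kcal

ΔHrxn = 81.9 kcal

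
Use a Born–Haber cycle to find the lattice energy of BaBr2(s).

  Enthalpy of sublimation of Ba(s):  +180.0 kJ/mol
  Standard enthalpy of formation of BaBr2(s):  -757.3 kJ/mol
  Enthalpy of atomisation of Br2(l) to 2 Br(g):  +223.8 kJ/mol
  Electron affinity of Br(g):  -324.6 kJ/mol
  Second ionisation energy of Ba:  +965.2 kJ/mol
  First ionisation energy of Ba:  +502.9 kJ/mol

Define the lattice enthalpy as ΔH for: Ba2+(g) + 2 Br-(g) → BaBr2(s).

ΔHf° = 1·ΔHsub + 1·(ΣIE) + 1·D(Br2) + 2·EA + U
-757.3 = 1·(+180.0) + 1·(+1468.1) + 1·(+223.8) + 2·(-324.6) + U
U = -757.3 − (+1222.7) = -1980.0 kJ/mol

U = -1980.0 kJ/mol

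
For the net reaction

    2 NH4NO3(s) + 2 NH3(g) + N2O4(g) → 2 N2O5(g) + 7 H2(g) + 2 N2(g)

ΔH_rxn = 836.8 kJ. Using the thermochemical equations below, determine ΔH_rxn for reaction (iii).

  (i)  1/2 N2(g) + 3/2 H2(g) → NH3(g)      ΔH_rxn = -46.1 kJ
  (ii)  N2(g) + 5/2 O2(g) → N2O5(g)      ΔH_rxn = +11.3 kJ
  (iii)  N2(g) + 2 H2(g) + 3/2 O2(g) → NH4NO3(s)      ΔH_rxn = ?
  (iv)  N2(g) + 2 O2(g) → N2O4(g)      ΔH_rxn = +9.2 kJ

(i) reversed and × 2 (NH3(g) must end up as a reactant; ×2 to match 2 NH3(g) in the target): (-2)·(-46.1) = +92.2 kJ
(ii) × 2 (×2 to match 2 N2O5(g) in the target): (2)·(+11.3) = +22.6 kJ
(iii) reversed and × 2 (reverse to put NH4NO3(s) on the reactant side; ×2 to match 2 NH4NO3(s) in the target): contributes −2·x
(iv) reversed (reverse to put N2O4(g) on the reactant side): -9.2 kJ
+836.8 = (+92.2) + (+22.6) + (-9.2) − 2·x
x = (+836.8 − (+105.6)) / (-2) = -365.6 kJ

ΔH_rxn = -365.6 kJ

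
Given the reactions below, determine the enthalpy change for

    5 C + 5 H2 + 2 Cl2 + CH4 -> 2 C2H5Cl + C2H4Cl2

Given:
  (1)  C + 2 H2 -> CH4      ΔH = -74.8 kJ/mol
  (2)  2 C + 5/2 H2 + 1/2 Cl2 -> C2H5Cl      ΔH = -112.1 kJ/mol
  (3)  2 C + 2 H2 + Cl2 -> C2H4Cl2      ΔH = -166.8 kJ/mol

(1) reversed (CH4 must end up as a reactant): +74.8 kJ/mol
(2) × 2 (scale by 2 for the 2 C2H5Cl): (2)·(-112.1) = -224.2 kJ/mol
(3) as written (C2H4Cl2 already on the product side): -166.8 kJ/mol
Summing the manipulated equations, ΔH = (-1)·(-74.8) + (2)·(-112.1) + (1)·(-166.8) = -316.2 kJ/mol

ΔH = -316.2 kJ/mol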